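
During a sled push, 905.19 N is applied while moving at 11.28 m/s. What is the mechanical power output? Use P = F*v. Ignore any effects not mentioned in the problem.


P = F * v
P = 905.19 * 11.28
P = 10210.5432 W

10210.5432 W


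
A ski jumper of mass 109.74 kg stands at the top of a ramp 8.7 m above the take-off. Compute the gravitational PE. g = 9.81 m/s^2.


PE = m * g * h
PE = 109.74 * 9.81 * 8.7
PE = 1076.5494 * 8.7 = 9365.9798 J

9365.9798 J


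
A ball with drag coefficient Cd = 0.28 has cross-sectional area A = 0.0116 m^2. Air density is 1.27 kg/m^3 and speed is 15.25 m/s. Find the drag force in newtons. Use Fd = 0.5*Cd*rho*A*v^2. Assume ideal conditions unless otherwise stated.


Fd = 0.5 * Cd * rho * A * v^2
Fd = 0.5 * 0.28 * 1.27 * 0.0116 * 15.25^2
v^2 = 232.5625
Fd = 0.5 * 0.28 * 1.27 * 0.0116 * 232.5625 = 0.4797 N

0.4797 N


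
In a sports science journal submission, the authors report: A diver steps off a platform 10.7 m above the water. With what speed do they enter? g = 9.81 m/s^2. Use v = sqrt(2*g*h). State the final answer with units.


v = sqrt(2 * g * h)
v = sqrt(2 * 9.81 * 10.7)
v = sqrt(209.934) = 14.4891 m/s

14.4891 m/s


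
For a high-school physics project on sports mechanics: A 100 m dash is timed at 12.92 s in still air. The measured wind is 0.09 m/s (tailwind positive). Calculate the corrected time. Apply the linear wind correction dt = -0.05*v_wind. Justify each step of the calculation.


dt = -0.05 * v_wind = -0.05 * 0.09 = -0.0045 s
t_corrected = t_still + dt = 12.92 + (-0.0045)
t_corrected = 12.9155 s

12.9155 s


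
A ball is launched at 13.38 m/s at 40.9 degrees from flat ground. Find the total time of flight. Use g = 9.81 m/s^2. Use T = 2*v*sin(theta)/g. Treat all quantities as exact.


T = 2*v*sin(theta)/g
sin(theta) = sin(40.9 deg) = 0.6547
T = 2*13.38*0.6547 / 9.81
T = 17.5209 / 9.81 = 1.786 s

1.786 s


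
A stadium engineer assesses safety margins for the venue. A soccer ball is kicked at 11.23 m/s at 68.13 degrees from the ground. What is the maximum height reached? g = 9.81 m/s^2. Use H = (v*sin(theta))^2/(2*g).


H = (v*sin(theta))^2 / (2*g)
vy = v*sin(theta) = 11.23 * sin(68.13 deg) = 10.4218 m/s
H = vy^2 / (2*g) = 108.6138 / (2*9.81)
H = 108.6138 / 19.62 = 5.5359 m

5.5359 m


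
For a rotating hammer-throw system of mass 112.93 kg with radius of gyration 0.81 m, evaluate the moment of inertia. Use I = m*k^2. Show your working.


I = m * k^2
I = 112.93 * 0.81^2
I = 112.93 * 0.6561 = 74.0934 kg*m^2

74.0934 kg*m^2


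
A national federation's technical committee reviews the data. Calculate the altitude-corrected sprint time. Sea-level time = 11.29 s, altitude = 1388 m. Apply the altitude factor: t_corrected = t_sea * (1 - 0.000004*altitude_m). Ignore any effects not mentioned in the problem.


Correction factor = 1 - 0.000004 * 1388 = 0.994448
t_corrected = t_sea * factor = 11.29 * 0.994448
t_corrected = 11.2273 s

11.2273 s


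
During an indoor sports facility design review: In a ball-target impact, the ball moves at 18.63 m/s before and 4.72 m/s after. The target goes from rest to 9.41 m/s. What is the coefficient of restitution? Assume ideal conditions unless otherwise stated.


e = (v2_after - v1_after) / (v1_before - v2_before)
Numerator = 9.41 - 4.72 = 4.69
Denominator = 18.63 - 0 = 18.63
e = 4.69 / 18.63 = 0.2517

0.2517


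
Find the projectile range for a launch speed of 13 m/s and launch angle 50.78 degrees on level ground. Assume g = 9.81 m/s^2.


R = v^2 * sin(2*theta) / g
Convert angle to radians: theta = 50.78 deg = 0.8863 rad
sin(2*theta) = sin(1.7726) = 0.9797
R = 13^2 * 0.9797 / 9.81
R = 169 * 0.9797 / 9.81 = 16.8779 m

16.8779 m


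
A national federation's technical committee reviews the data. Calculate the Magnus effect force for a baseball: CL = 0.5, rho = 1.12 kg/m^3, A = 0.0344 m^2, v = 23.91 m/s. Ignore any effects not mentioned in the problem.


FM = 0.5 * CL * rho * A * v^2
FM = 0.5 * 0.5 * 1.12 * 0.0344 * 23.91^2
v^2 = 571.6881
FM = 0.5 * 0.5 * 1.12 * 0.0344 * 571.6881 = 5.5065 N

5.5065 N


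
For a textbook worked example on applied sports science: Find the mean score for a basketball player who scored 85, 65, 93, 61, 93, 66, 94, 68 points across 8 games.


Average = sum / n
Sum = 625
Average = 625 / 8 = 78.125

78.125


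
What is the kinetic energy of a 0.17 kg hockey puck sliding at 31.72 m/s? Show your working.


KE = 0.5 * m * v^2
KE = 0.5 * 0.17 * 31.72^2
KE = 0.5 * 0.17 * 1006.1584 = 85.5235 J

85.5235 J


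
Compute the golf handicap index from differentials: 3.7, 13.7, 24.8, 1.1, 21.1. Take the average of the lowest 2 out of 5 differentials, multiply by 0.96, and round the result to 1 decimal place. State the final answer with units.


All differentials: 3.7, 13.7, 24.8, 1.1, 21.1
Sorted: 1.1, 3.7, 13.7, 21.1, 24.8
Best 2: 1.1, 3.7
Average of best = 4.8 / 2 = 2.4
Raw index = 2.4 * 0.96 = 2.304
Handicap index = round(2.304, 1) = 2.3

2.3


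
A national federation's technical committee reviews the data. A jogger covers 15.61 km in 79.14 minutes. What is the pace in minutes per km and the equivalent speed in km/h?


Pace = time / distance = 79.14 min / 15.61 km = 5.0698 min/km
Speed = distance / time_in_hours = 15.61 / 1.319 hr
Speed = 11.8347 km/h

5.0698 min/km, 11.8347 km/h


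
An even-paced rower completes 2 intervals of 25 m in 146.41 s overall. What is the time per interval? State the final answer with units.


Split time = total_time / n_laps = 146.41 / 2
Split time = 73.205 s per lap

73.205 s


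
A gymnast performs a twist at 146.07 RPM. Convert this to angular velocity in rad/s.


omega = RPM * 2 * pi / 60
omega = 146.07 * 2 * 3.14159 / 60
omega = 917.7849 / 60 = 15.2964 rad/s

15.2964 rad/s


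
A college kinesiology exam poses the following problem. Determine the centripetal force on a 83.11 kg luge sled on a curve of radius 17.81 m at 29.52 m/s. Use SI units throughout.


Fc = m * v^2 / r
v^2 = 29.52^2 = 871.4304
Fc = 83.11 * 871.4304 / 17.81
Fc = 72424.5805 / 17.81 = 4066.5121 N

4066.5121 N


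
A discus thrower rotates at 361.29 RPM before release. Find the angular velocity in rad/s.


omega = RPM * 2 * pi / 60
omega = 361.29 * 2 * 3.14159 / 60
omega = 2270.052 / 60 = 37.8342 rad/s

37.8342 rad/s


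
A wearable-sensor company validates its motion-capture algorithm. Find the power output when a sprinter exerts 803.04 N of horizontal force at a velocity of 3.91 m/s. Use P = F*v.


P = F * v
P = 803.04 * 3.91
P = 3139.8864 W

3139.8864 W


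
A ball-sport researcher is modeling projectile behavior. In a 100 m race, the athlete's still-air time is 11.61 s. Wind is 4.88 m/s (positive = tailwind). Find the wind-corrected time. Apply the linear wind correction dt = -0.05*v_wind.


dt = -0.05 * v_wind = -0.05 * 4.88 = -0.244 s
t_corrected = t_still + dt = 11.61 + (-0.244)
t_corrected = 11.366 s

11.366 s


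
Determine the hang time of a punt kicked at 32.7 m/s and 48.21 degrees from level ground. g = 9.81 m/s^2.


T = 2*v*sin(theta)/g
sin(theta) = sin(48.21 deg) = 0.7456
T = 2*32.7*0.7456 / 9.81
T = 48.7617 / 9.81 = 4.9706 s

4.9706 s


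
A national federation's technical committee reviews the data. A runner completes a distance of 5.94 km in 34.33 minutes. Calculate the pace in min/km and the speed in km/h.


Pace = time / distance = 34.33 min / 5.94 km = 5.7795 min/km
Speed = distance / time_in_hours = 5.94 / 0.5722 hr
Speed = 10.3816 km/h

5.7795 min/km, 10.3816 km/h


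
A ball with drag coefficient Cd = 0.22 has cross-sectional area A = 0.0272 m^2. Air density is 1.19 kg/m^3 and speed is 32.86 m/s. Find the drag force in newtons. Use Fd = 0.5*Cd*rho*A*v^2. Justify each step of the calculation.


Fd = 0.5 * Cd * rho * A * v^2
Fd = 0.5 * 0.22 * 1.19 * 0.0272 * 32.86^2
v^2 = 1079.7796
Fd = 0.5 * 0.22 * 1.19 * 0.0272 * 1079.7796 = 3.8445 N

3.8445 N


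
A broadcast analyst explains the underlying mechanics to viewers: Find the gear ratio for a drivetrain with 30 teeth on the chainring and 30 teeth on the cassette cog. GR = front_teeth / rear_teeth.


GR = front_teeth / rear_teeth
GR = 30 / 30
GR = 1

1


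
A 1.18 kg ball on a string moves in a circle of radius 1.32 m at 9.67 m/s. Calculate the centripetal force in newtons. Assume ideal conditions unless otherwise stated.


Fc = m * v^2 / r
v^2 = 9.67^2 = 93.5089
Fc = 1.18 * 93.5089 / 1.32
Fc = 110.3405 / 1.32 = 83.5913 N

83.5913 N


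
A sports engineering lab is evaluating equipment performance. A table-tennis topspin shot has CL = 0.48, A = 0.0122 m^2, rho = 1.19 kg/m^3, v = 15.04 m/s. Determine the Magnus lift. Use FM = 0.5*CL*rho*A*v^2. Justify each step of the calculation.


FM = 0.5 * CL * rho * A * v^2
FM = 0.5 * 0.48 * 1.19 * 0.0122 * 15.04^2
v^2 = 226.2016
FM = 0.5 * 0.48 * 1.19 * 0.0122 * 226.2016 = 0.7882 N

0.7882 N


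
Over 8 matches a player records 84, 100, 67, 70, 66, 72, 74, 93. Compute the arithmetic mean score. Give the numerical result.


Average = sum / n
Sum = 626
Average = 626 / 8 = 78.25

78.25


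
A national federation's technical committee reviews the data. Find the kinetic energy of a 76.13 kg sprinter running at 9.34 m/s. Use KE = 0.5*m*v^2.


KE = 0.5 * m * v^2
KE = 0.5 * 76.13 * 9.34^2
KE = 0.5 * 76.13 * 87.2356 = 3320.6231 J

3320.6231 J


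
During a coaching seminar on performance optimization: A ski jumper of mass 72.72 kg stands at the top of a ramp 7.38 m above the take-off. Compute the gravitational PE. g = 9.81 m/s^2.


PE = m * g * h
PE = 72.72 * 9.81 * 7.38
PE = 713.3832 * 7.38 = 5264.768 J

5264.768 J


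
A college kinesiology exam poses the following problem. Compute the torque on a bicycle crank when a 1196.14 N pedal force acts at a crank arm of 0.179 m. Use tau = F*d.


tau = F * d
tau = 1196.14 * 0.179
tau = 214.1091 N*m

214.1091 N*m


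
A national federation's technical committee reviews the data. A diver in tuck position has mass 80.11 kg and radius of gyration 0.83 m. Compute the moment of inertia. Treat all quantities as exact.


I = m * k^2
I = 80.11 * 0.83^2
I = 80.11 * 0.6889 = 55.1878 kg*m^2

55.1878 kg*m^2


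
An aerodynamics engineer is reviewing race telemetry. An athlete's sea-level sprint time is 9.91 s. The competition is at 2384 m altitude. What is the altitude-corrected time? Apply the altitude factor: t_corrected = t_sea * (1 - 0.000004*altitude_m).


Correction factor = 1 - 0.000004 * 2384 = 0.990464
t_corrected = t_sea * factor = 9.91 * 0.990464
t_corrected = 9.8155 s

9.8155 s


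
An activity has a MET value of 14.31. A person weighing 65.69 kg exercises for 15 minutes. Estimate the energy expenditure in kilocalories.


kcal = MET * mass * time_hr
Convert time: 15 min = 0.25 hr
kcal = 14.31 * 65.69 * 0.25
kcal = 235.006 kcal

235.006 kcal


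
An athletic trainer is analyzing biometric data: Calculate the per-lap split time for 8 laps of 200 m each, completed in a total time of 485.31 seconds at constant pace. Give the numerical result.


Split time = total_time / n_laps = 485.31 / 8
Split time = 60.6638 s per lap

60.6638 s


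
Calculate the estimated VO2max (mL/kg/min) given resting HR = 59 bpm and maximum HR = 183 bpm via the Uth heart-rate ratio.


VO2max = 15.3 * HRmax / HRrest
VO2max = 15.3 * 183 / 59
VO2max = 2799.9 / 59 = 47.4559 mL/kg/min

47.4559 mL/kg/min


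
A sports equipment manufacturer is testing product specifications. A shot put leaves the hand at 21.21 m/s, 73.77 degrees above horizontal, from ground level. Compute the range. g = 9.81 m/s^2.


R = v^2 * sin(2*theta) / g
Convert angle to radians: theta = 73.77 deg = 1.2875 rad
sin(2*theta) = sin(2.5751) = 0.5367
R = 21.21^2 * 0.5367 / 9.81
R = 449.8641 * 0.5367 / 9.81 = 24.6123 m

24.6123 m


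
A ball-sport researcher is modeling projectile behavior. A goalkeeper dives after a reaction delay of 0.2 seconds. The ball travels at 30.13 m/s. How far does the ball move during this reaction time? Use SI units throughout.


d = v * t
d = 30.13 * 0.2
d = 6.026 m

6.026 m


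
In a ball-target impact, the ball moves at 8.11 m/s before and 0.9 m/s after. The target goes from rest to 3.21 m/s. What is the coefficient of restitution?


e = (v2_after - v1_after) / (v1_before - v2_before)
Numerator = 3.21 - 0.9 = 2.31
Denominator = 8.11 - 0 = 8.11
e = 2.31 / 8.11 = 0.2848

0.2848


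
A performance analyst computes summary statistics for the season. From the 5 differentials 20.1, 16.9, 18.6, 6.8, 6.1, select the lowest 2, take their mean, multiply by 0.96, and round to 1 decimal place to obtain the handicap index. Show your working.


All differentials: 20.1, 16.9, 18.6, 6.8, 6.1
Sorted: 6.1, 6.8, 16.9, 18.6, 20.1
Best 2: 6.1, 6.8
Average of best = 12.9 / 2 = 6.45
Raw index = 6.45 * 0.96 = 6.192
Handicap index = round(6.192, 1) = 6.2

6.2


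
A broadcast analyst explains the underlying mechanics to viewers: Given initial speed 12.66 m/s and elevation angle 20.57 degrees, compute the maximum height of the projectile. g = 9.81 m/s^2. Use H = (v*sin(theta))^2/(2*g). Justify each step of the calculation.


H = (v*sin(theta))^2 / (2*g)
vy = v*sin(theta) = 12.66 * sin(20.57 deg) = 4.4481 m/s
H = vy^2 / (2*g) = 19.7857 / (2*9.81)
H = 19.7857 / 19.62 = 1.0084 m

1.0084 m


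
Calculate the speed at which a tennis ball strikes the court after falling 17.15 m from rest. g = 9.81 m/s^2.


v = sqrt(2 * g * h)
v = sqrt(2 * 9.81 * 17.15)
v = sqrt(336.483) = 18.3435 m/s

18.3435 m/s


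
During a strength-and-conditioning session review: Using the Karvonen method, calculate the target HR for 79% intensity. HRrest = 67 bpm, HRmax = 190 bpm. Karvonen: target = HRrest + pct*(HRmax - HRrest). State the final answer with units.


Target = HRrest + pct*(HRmax - HRrest)
Heart rate reserve = HRmax - HRrest = 190 - 67 = 123 bpm
Fraction = 79% = 0.79
Target = 67 + 0.79 * 123
Target = 67 + 97.17 = 164.17 bpm

164.17 bpm


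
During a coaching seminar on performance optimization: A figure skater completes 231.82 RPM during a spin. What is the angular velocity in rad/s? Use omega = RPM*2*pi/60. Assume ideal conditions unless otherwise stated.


omega = RPM * 2 * pi / 60
omega = 231.82 * 2 * 3.14159 / 60
omega = 1456.568 / 60 = 24.2761 rad/s

24.2761 rad/s


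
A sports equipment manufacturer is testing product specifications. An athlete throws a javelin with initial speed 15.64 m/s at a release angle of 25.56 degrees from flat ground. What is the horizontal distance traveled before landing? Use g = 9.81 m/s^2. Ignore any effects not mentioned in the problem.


R = v^2 * sin(2*theta) / g
Convert angle to radians: theta = 25.56 deg = 0.4461 rad
sin(2*theta) = sin(0.8922) = 0.7785
R = 15.64^2 * 0.7785 / 9.81
R = 244.6096 * 0.7785 / 9.81 = 19.4107 m

19.4107 m


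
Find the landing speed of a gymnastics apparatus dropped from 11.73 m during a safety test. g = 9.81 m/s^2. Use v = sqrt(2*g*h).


v = sqrt(2 * g * h)
v = sqrt(2 * 9.81 * 11.73)
v = sqrt(230.1426) = 15.1705 m/s

15.1705 m/s


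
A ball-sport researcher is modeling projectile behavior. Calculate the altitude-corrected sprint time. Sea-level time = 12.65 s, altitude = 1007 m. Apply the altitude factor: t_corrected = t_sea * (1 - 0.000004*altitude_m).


Correction factor = 1 - 0.000004 * 1007 = 0.995972
t_corrected = t_sea * factor = 12.65 * 0.995972
t_corrected = 12.599 s

12.599 s


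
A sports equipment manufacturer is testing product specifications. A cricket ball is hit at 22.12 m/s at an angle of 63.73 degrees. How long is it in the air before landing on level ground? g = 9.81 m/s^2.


T = 2*v*sin(theta)/g
sin(theta) = sin(63.73 deg) = 0.8967
T = 2*22.12*0.8967 / 9.81
T = 39.6708 / 9.81 = 4.0439 s

4.0439 s


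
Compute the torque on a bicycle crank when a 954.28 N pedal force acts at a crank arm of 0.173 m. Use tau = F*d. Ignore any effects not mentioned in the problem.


tau = F * d
tau = 954.28 * 0.173
tau = 165.0904 N*m

165.0904 N*m


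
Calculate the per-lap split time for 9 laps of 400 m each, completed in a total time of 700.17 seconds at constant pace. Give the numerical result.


Split time = total_time / n_laps = 700.17 / 9
Split time = 77.7967 s per lap

77.7967 s


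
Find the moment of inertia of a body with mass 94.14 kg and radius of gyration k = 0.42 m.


I = m * k^2
I = 94.14 * 0.42^2
I = 94.14 * 0.1764 = 16.6063 kg*m^2

16.6063 kg*m^2


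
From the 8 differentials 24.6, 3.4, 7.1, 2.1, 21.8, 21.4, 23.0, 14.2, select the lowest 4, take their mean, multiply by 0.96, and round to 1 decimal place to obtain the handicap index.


All differentials: 24.6, 3.4, 7.1, 2.1, 21.8, 21.4, 23.0, 14.2
Sorted: 2.1, 3.4, 7.1, 14.2, 21.4, 21.8, 23.0, 24.6
Best 4: 2.1, 3.4, 7.1, 14.2
Average of best = 26.8 / 4 = 6.7
Raw index = 6.7 * 0.96 = 6.432
Handicap index = round(6.432, 1) = 6.4

6.4


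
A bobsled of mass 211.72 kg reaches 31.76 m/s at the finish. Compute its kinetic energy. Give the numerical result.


KE = 0.5 * m * v^2
KE = 0.5 * 211.72 * 31.76^2
KE = 0.5 * 211.72 * 1008.6976 = 106780.7279 J

106780.7279 J


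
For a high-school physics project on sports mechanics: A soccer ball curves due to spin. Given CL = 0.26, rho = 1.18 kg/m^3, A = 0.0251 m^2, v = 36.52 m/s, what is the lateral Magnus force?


FM = 0.5 * CL * rho * A * v^2
FM = 0.5 * 0.26 * 1.18 * 0.0251 * 36.52^2
v^2 = 1333.7104
FM = 0.5 * 0.26 * 1.18 * 0.0251 * 1333.7104 = 5.1352 N

5.1352 N


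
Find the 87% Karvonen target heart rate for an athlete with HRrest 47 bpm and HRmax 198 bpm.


Target = HRrest + pct*(HRmax - HRrest)
Heart rate reserve = HRmax - HRrest = 198 - 47 = 151 bpm
Fraction = 87% = 0.87
Target = 47 + 0.87 * 151
Target = 47 + 131.37 = 178.37 bpm

178.37 bpm


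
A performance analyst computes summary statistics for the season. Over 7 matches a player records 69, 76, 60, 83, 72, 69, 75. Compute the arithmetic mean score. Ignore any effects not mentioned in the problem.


Average = sum / n
Sum = 504
Average = 504 / 7 = 72

72


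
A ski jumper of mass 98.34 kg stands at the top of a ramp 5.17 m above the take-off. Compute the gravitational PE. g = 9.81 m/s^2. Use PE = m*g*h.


PE = m * g * h
PE = 98.34 * 9.81 * 5.17
PE = 964.7154 * 5.17 = 4987.5786 J

4987.5786 J


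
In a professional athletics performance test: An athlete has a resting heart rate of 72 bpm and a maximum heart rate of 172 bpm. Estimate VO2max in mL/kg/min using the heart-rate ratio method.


VO2max = 15.3 * HRmax / HRrest
VO2max = 15.3 * 172 / 72
VO2max = 2631.6 / 72 = 36.55 mL/kg/min

36.55 mL/kg/min


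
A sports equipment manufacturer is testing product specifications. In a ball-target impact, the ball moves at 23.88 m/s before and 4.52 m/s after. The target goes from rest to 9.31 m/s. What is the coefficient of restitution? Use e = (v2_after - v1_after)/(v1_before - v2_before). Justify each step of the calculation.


e = (v2_after - v1_after) / (v1_before - v2_before)
Numerator = 9.31 - 4.52 = 4.79
Denominator = 23.88 - 0 = 23.88
e = 4.79 / 23.88 = 0.2006

0.2006


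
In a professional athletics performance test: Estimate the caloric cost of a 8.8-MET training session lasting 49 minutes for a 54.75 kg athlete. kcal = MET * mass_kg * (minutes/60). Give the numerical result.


kcal = MET * mass * time_hr
Convert time: 49 min = 0.8167 hr
kcal = 8.8 * 54.75 * 0.8167
kcal = 393.47 kcal

393.47 kcal


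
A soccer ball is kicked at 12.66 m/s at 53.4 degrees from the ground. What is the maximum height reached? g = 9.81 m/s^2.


H = (v*sin(theta))^2 / (2*g)
vy = v*sin(theta) = 12.66 * sin(53.4 deg) = 10.1637 m/s
H = vy^2 / (2*g) = 103.3002 / (2*9.81)
H = 103.3002 / 19.62 = 5.265 m

5.265 m


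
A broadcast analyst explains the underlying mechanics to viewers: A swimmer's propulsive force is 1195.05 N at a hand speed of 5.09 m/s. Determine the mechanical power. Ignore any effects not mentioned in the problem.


P = F * v
P = 1195.05 * 5.09
P = 6082.8045 W

6082.8045 W


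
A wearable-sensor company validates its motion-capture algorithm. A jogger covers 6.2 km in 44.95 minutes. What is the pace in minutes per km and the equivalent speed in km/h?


Pace = time / distance = 44.95 min / 6.2 km = 7.25 min/km
Speed = distance / time_in_hours = 6.2 / 0.7492 hr
Speed = 8.2759 km/h

7.25 min/km, 8.2759 km/h


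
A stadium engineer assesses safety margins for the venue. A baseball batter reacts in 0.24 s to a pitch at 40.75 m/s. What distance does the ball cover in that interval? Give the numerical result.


d = v * t
d = 40.75 * 0.24
d = 9.78 m

9.78 m


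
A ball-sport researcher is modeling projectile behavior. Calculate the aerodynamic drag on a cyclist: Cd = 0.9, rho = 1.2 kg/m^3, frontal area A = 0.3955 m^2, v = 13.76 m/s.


Fd = 0.5 * Cd * rho * A * v^2
Fd = 0.5 * 0.9 * 1.2 * 0.3955 * 13.76^2
v^2 = 189.3376
Fd = 0.5 * 0.9 * 1.2 * 0.3955 * 189.3376 = 40.4368 N

40.4368 N


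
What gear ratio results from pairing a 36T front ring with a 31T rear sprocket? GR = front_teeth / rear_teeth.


GR = front_teeth / rear_teeth
GR = 36 / 31
GR = 1.1613

1.1613


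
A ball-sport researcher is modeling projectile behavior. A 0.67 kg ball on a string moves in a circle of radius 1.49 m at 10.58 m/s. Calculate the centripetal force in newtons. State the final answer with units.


Fc = m * v^2 / r
v^2 = 10.58^2 = 111.9364
Fc = 0.67 * 111.9364 / 1.49
Fc = 74.9974 / 1.49 = 50.3338 N

50.3338 N


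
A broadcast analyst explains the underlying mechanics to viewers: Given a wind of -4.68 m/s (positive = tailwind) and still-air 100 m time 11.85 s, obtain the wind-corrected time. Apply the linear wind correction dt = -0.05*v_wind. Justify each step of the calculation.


dt = -0.05 * v_wind = -0.05 * -4.68 = 0.234 s
t_corrected = t_still + dt = 11.85 + (0.234)
t_corrected = 12.084 s

12.084 s


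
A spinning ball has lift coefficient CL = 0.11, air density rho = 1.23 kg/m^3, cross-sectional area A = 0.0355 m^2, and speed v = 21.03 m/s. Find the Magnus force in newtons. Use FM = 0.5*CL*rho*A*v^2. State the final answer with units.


FM = 0.5 * CL * rho * A * v^2
FM = 0.5 * 0.11 * 1.23 * 0.0355 * 21.03^2
v^2 = 442.2609
FM = 0.5 * 0.11 * 1.23 * 0.0355 * 442.2609 = 1.0621 N

1.0621 N


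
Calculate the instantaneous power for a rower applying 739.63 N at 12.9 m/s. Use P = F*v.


P = F * v
P = 739.63 * 12.9
P = 9541.227 W

9541.227 W


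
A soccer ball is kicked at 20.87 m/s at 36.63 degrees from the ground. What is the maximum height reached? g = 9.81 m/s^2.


H = (v*sin(theta))^2 / (2*g)
vy = v*sin(theta) = 20.87 * sin(36.63 deg) = 12.452 m/s
H = vy^2 / (2*g) = 155.0519 / (2*9.81)
H = 155.0519 / 19.62 = 7.9027 m

7.9027 m


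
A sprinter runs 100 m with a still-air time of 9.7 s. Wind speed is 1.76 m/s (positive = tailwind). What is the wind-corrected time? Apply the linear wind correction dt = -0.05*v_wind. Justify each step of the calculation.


dt = -0.05 * v_wind = -0.05 * 1.76 = -0.088 s
t_corrected = t_still + dt = 9.7 + (-0.088)
t_corrected = 9.612 s

9.612 s


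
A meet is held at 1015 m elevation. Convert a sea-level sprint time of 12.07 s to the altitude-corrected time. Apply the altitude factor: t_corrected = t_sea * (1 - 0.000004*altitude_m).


Correction factor = 1 - 0.000004 * 1015 = 0.99594
t_corrected = t_sea * factor = 12.07 * 0.99594
t_corrected = 12.021 s

12.021 s


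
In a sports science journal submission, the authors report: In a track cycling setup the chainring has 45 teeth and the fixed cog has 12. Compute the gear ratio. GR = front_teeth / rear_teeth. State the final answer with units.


GR = front_teeth / rear_teeth
GR = 45 / 12
GR = 3.75

3.75


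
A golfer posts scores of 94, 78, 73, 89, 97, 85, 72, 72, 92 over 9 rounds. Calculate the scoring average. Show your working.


Average = sum / n
Sum = 752
Average = 752 / 9 = 83.5556

83.5556


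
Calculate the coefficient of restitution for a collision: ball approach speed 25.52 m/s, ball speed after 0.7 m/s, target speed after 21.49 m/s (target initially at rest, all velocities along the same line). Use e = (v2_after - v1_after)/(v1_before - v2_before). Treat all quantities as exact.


e = (v2_after - v1_after) / (v1_before - v2_before)
Numerator = 21.49 - 0.7 = 20.79
Denominator = 25.52 - 0 = 25.52
e = 20.79 / 25.52 = 0.8147

0.8147


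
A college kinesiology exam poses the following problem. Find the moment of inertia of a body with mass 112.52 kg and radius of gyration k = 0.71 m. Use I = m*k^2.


I = m * k^2
I = 112.52 * 0.71^2
I = 112.52 * 0.5041 = 56.7213 kg*m^2

56.7213 kg*m^2


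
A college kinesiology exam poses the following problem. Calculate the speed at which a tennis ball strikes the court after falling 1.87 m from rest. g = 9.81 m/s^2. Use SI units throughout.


v = sqrt(2 * g * h)
v = sqrt(2 * 9.81 * 1.87)
v = sqrt(36.6894) = 6.0572 m/s

6.0572 m/s


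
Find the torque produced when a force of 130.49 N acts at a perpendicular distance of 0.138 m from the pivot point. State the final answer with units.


tau = F * d
tau = 130.49 * 0.138
tau = 18.0076 N*m

18.0076 N*m


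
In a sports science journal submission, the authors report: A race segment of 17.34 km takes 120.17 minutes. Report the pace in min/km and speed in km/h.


Pace = time / distance = 120.17 min / 17.34 km = 6.9302 min/km
Speed = distance / time_in_hours = 17.34 / 2.0028 hr
Speed = 8.6577 km/h

6.9302 min/km, 8.6577 km/h


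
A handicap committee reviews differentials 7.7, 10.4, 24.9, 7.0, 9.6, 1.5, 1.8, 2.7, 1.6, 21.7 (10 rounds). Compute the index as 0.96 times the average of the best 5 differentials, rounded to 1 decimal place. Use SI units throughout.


All differentials: 7.7, 10.4, 24.9, 7.0, 9.6, 1.5, 1.8, 2.7, 1.6, 21.7
Sorted: 1.5, 1.6, 1.8, 2.7, 7.0, 7.7, 9.6, 10.4, 21.7, 24.9
Best 5: 1.5, 1.6, 1.8, 2.7, 7.0
Average of best = 14.6 / 5 = 2.92
Raw index = 2.92 * 0.96 = 2.8032
Handicap index = round(2.8032, 1) = 2.8

2.8


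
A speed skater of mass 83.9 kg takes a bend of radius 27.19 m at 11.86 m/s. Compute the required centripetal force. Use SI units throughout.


Fc = m * v^2 / r
v^2 = 11.86^2 = 140.6596
Fc = 83.9 * 140.6596 / 27.19
Fc = 11801.3404 / 27.19 = 434.0324 N

434.0324 N


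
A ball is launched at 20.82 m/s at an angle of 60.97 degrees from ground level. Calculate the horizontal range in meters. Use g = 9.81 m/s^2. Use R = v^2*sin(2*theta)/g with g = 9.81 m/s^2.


R = v^2 * sin(2*theta) / g
Convert angle to radians: theta = 60.97 deg = 1.0641 rad
sin(2*theta) = sin(2.1283) = 0.8486
R = 20.82^2 * 0.8486 / 9.81
R = 433.4724 * 0.8486 / 9.81 = 37.497 m

37.497 m


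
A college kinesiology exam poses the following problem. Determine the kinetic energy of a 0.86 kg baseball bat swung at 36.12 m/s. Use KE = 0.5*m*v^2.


KE = 0.5 * m * v^2
KE = 0.5 * 0.86 * 36.12^2
KE = 0.5 * 0.86 * 1304.6544 = 561.0014 J

561.0014 J


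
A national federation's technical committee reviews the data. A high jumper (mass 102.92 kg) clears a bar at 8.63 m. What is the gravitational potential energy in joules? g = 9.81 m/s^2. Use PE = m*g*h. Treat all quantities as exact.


PE = m * g * h
PE = 102.92 * 9.81 * 8.63
PE = 1009.6452 * 8.63 = 8713.2381 J

8713.2381 J


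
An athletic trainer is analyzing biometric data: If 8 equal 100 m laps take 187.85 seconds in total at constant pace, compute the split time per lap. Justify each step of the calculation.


Split time = total_time / n_laps = 187.85 / 8
Split time = 23.4812 s per lap

23.4812 s


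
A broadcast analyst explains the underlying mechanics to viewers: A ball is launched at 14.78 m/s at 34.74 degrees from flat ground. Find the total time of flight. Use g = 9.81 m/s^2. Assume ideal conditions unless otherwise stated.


T = 2*v*sin(theta)/g
sin(theta) = sin(34.74 deg) = 0.5699
T = 2*14.78*0.5699 / 9.81
T = 16.8449 / 9.81 = 1.7171 s

1.7171 s


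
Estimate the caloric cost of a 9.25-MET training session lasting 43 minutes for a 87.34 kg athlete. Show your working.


kcal = MET * mass * time_hr
Convert time: 43 min = 0.7167 hr
kcal = 9.25 * 87.34 * 0.7167
kcal = 578.9914 kcal

578.9914 kcal


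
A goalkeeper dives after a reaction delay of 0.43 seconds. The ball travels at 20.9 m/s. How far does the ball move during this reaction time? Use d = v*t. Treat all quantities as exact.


d = v * t
d = 20.9 * 0.43
d = 8.987 m

8.987 m


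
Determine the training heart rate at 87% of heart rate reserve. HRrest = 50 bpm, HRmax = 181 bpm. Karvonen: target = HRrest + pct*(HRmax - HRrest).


Target = HRrest + pct*(HRmax - HRrest)
Heart rate reserve = HRmax - HRrest = 181 - 50 = 131 bpm
Fraction = 87% = 0.87
Target = 50 + 0.87 * 131
Target = 50 + 113.97 = 163.97 bpm

163.97 bpm


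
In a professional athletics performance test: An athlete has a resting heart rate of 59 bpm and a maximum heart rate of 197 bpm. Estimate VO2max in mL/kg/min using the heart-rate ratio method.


VO2max = 15.3 * HRmax / HRrest
VO2max = 15.3 * 197 / 59
VO2max = 3014.1 / 59 = 51.0864 mL/kg/min

51.0864 mL/kg/min


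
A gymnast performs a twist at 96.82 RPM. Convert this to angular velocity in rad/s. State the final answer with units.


omega = RPM * 2 * pi / 60
omega = 96.82 * 2 * 3.14159 / 60
omega = 608.338 / 60 = 10.139 rad/s

10.139 rad/s


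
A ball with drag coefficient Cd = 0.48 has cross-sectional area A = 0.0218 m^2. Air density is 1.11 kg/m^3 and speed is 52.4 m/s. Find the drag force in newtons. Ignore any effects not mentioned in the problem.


Fd = 0.5 * Cd * rho * A * v^2
Fd = 0.5 * 0.48 * 1.11 * 0.0218 * 52.4^2
v^2 = 2745.76
Fd = 0.5 * 0.48 * 1.11 * 0.0218 * 2745.76 = 15.9461 N

15.9461 N


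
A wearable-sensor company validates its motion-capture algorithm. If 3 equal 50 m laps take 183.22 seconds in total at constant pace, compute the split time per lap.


Split time = total_time / n_laps = 183.22 / 3
Split time = 61.0733 s per lap

61.0733 s


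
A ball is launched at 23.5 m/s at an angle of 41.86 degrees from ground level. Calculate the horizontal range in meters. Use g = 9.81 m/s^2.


R = v^2 * sin(2*theta) / g
Convert angle to radians: theta = 41.86 deg = 0.7306 rad
sin(2*theta) = sin(1.4612) = 0.994
R = 23.5^2 * 0.994 / 9.81
R = 552.25 * 0.994 / 9.81 = 55.9568 m

55.9568 m


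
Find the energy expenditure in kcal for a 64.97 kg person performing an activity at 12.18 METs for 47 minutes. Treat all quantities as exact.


kcal = MET * mass * time_hr
Convert time: 47 min = 0.7833 hr
kcal = 12.18 * 64.97 * 0.7833
kcal = 619.8788 kcal

619.8788 kcal


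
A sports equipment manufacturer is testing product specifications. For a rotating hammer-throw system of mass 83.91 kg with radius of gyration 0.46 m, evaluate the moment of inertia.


I = m * k^2
I = 83.91 * 0.46^2
I = 83.91 * 0.2116 = 17.7554 kg*m^2

17.7554 kg*m^2


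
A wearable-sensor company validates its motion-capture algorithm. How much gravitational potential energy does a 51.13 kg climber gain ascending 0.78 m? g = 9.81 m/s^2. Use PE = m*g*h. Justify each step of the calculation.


PE = m * g * h
PE = 51.13 * 9.81 * 0.78
PE = 501.5853 * 0.78 = 391.2365 J

391.2365 J


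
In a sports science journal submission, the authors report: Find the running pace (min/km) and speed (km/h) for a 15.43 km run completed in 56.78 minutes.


Pace = time / distance = 56.78 min / 15.43 km = 3.6798 min/km
Speed = distance / time_in_hours = 15.43 / 0.9463 hr
Speed = 16.305 km/h

3.6798 min/km, 16.305 km/h


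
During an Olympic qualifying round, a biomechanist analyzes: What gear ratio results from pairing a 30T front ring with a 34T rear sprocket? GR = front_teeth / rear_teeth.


GR = front_teeth / rear_teeth
GR = 30 / 34
GR = 0.8824

0.8824


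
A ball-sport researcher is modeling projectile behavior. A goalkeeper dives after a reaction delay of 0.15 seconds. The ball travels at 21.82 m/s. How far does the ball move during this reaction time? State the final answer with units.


d = v * t
d = 21.82 * 0.15
d = 3.273 m

3.273 m


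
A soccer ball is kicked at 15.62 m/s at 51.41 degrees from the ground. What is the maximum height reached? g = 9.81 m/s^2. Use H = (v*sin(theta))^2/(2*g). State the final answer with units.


H = (v*sin(theta))^2 / (2*g)
vy = v*sin(theta) = 15.62 * sin(51.41 deg) = 12.2091 m/s
H = vy^2 / (2*g) = 149.0609 / (2*9.81)
H = 149.0609 / 19.62 = 7.5974 m

7.5974 m


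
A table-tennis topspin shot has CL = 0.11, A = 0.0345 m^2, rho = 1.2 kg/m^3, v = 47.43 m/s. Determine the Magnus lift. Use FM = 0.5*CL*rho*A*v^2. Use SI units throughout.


FM = 0.5 * CL * rho * A * v^2
FM = 0.5 * 0.11 * 1.2 * 0.0345 * 47.43^2
v^2 = 2249.6049
FM = 0.5 * 0.11 * 1.2 * 0.0345 * 2249.6049 = 5.1224 N

5.1224 N


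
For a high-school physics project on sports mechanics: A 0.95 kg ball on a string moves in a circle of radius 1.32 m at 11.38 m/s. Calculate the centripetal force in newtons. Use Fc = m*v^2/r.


Fc = m * v^2 / r
v^2 = 11.38^2 = 129.5044
Fc = 0.95 * 129.5044 / 1.32
Fc = 123.0292 / 1.32 = 93.2039 N

93.2039 N


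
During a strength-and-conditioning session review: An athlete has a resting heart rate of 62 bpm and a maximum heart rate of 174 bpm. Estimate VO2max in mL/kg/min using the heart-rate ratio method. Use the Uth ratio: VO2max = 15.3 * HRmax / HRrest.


VO2max = 15.3 * HRmax / HRrest
VO2max = 15.3 * 174 / 62
VO2max = 2662.2 / 62 = 42.9387 mL/kg/min

42.9387 mL/kg/min


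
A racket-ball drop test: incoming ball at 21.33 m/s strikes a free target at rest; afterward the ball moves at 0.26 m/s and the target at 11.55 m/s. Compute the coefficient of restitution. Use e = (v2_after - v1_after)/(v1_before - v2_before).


e = (v2_after - v1_after) / (v1_before - v2_before)
Numerator = 11.55 - 0.26 = 11.29
Denominator = 21.33 - 0 = 21.33
e = 11.29 / 21.33 = 0.5293

0.5293


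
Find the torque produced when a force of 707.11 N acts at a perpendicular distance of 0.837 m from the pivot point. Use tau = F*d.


tau = F * d
tau = 707.11 * 0.837
tau = 591.8511 N*m

591.8511 N*m


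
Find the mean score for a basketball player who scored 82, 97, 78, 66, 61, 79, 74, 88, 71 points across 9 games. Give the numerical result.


Average = sum / n
Sum = 696
Average = 696 / 9 = 77.3333

77.3333


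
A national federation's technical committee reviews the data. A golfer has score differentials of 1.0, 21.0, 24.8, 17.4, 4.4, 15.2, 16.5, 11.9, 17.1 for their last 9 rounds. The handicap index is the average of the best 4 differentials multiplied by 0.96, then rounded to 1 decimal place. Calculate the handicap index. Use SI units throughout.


All differentials: 1.0, 21.0, 24.8, 17.4, 4.4, 15.2, 16.5, 11.9, 17.1
Sorted: 1.0, 4.4, 11.9, 15.2, 16.5, 17.1, 17.4, 21.0, 24.8
Best 4: 1.0, 4.4, 11.9, 15.2
Average of best = 32.5 / 4 = 8.125
Raw index = 8.125 * 0.96 = 7.8
Handicap index = round(7.8, 1) = 7.8

7.8


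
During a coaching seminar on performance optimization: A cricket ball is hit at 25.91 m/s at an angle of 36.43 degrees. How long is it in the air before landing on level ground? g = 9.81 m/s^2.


T = 2*v*sin(theta)/g
sin(theta) = sin(36.43 deg) = 0.5938
T = 2*25.91*0.5938 / 9.81
T = 30.7728 / 9.81 = 3.1369 s

3.1369 s


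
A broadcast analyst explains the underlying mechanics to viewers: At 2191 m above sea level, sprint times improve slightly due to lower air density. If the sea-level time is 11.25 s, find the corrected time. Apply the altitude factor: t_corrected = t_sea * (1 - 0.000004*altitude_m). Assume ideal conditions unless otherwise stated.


Correction factor = 1 - 0.000004 * 2191 = 0.991236
t_corrected = t_sea * factor = 11.25 * 0.991236
t_corrected = 11.1514 s

11.1514 s


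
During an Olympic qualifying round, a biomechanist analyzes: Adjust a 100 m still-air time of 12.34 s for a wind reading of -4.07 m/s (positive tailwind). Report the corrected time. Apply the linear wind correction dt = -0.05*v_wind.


dt = -0.05 * v_wind = -0.05 * -4.07 = 0.2035 s
t_corrected = t_still + dt = 12.34 + (0.2035)
t_corrected = 12.5435 s

12.5435 s


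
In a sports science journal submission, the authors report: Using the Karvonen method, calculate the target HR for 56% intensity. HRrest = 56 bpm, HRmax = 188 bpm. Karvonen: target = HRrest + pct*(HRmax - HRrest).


Target = HRrest + pct*(HRmax - HRrest)
Heart rate reserve = HRmax - HRrest = 188 - 56 = 132 bpm
Fraction = 56% = 0.56
Target = 56 + 0.56 * 132
Target = 56 + 73.92 = 129.92 bpm

129.92 bpm


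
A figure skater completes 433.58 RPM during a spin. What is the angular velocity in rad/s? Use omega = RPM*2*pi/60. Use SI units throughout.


omega = RPM * 2 * pi / 60
omega = 433.58 * 2 * 3.14159 / 60
omega = 2724.2635 / 60 = 45.4044 rad/s

45.4044 rad/s


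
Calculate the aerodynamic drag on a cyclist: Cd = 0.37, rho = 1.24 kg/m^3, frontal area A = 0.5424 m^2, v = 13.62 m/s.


Fd = 0.5 * Cd * rho * A * v^2
Fd = 0.5 * 0.37 * 1.24 * 0.5424 * 13.62^2
v^2 = 185.5044
Fd = 0.5 * 0.37 * 1.24 * 0.5424 * 185.5044 = 23.0817 N

23.0817 N


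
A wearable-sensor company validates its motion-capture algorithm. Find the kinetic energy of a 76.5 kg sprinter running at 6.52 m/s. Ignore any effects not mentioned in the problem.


KE = 0.5 * m * v^2
KE = 0.5 * 76.5 * 6.52^2
KE = 0.5 * 76.5 * 42.5104 = 1626.0228 J

1626.0228 J


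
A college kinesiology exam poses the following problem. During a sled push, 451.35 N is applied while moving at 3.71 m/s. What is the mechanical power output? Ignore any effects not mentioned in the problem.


P = F * v
P = 451.35 * 3.71
P = 1674.5085 W

1674.5085 W


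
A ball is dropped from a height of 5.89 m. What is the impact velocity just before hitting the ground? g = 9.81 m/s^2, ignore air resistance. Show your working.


v = sqrt(2 * g * h)
v = sqrt(2 * 9.81 * 5.89)
v = sqrt(115.5618) = 10.75 m/s

10.75 m/s


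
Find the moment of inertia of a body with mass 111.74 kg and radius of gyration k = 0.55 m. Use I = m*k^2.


I = m * k^2
I = 111.74 * 0.55^2
I = 111.74 * 0.3025 = 33.8014 kg*m^2

33.8014 kg*m^2


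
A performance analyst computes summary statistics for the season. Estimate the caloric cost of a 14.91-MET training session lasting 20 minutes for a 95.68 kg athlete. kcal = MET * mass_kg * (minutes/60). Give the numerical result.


kcal = MET * mass * time_hr
Convert time: 20 min = 0.3333 hr
kcal = 14.91 * 95.68 * 0.3333
kcal = 475.5296 kcal

475.5296 kcal


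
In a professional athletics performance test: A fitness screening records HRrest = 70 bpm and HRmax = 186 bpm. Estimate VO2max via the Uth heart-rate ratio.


VO2max = 15.3 * HRmax / HRrest
VO2max = 15.3 * 186 / 70
VO2max = 2845.8 / 70 = 40.6543 mL/kg/min

40.6543 mL/kg/min


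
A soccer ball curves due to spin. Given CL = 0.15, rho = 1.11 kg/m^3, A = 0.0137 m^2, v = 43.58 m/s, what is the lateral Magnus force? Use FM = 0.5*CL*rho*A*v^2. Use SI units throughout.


FM = 0.5 * CL * rho * A * v^2
FM = 0.5 * 0.15 * 1.11 * 0.0137 * 43.58^2
v^2 = 1899.2164
FM = 0.5 * 0.15 * 1.11 * 0.0137 * 1899.2164 = 2.1661 N

2.1661 N


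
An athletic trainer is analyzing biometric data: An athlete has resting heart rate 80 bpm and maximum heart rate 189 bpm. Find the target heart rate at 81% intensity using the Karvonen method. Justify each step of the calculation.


Target = HRrest + pct*(HRmax - HRrest)
Heart rate reserve = HRmax - HRrest = 189 - 80 = 109 bpm
Fraction = 81% = 0.81
Target = 80 + 0.81 * 109
Target = 80 + 88.29 = 168.29 bpm

168.29 bpm


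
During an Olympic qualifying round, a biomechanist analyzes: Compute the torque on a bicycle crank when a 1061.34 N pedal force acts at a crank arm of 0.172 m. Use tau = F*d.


tau = F * d
tau = 1061.34 * 0.172
tau = 182.5505 N*m

182.5505 N*m


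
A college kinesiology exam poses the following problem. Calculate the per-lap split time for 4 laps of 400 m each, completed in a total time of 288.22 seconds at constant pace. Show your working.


Split time = total_time / n_laps = 288.22 / 4
Split time = 72.055 s per lap

72.055 s
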